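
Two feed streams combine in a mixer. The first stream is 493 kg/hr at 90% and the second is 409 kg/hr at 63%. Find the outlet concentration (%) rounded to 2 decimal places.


Mass balance on solute: F1*x1 + F2*x2 = F3*x3
F3 = F1 + F2 = 493 + 409 = 902 kg/hr
x3 = (F1*x1 + F2*x2)/F3
x3 = (493*0.9 + 409*0.63) / 902
x3 = 77.76%


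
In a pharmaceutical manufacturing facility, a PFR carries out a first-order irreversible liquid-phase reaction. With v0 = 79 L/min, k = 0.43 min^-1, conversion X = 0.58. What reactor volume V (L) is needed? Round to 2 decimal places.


V = (v0/k) * ln(1/(1-X))
V = (79/0.43) * ln(1/(1-0.58))
V = 183.72093 * ln(2.380952)
V = 183.72093 * 0.8675
V = 159.38 L


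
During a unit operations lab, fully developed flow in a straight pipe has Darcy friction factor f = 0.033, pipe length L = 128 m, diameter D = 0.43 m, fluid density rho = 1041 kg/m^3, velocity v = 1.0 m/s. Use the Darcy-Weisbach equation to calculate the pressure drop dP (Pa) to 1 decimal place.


dP = f * (L/D) * (rho*v^2/2)
dP = 0.033 * (128/0.43) * (1041*1.0^2/2)
L/D = 297.6744186
rho*v^2/2 = 1041*1.0/2 = 520.5
dP = 0.033 * 297.6744186 * 520.5
dP = 5113.0 Pa


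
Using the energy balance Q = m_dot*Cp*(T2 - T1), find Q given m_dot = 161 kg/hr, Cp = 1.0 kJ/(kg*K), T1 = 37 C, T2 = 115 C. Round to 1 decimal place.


Q = m_dot * Cp * (T2 - T1)
Q = 161 * 1.0 * (115 - 37)
Q = 161 * 1.0 * 78
Q = 12558.0 kJ/hr


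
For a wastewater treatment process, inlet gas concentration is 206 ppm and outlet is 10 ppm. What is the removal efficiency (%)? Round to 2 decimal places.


Efficiency = (G_in - G_out) / G_in * 100%
Efficiency = (206 - 10) / 206 * 100
Efficiency = 196 / 206 * 100
Efficiency = 95.15%


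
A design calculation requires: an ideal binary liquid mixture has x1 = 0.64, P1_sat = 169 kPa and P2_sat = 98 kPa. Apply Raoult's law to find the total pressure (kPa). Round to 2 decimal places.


P = x1*P1_sat + x2*P2_sat
x2 = 1 - x1 = 1 - 0.64 = 0.36
P = 0.64*169 + 0.36*98
P = 108.16 + 35.28
P = 143.44 kPa


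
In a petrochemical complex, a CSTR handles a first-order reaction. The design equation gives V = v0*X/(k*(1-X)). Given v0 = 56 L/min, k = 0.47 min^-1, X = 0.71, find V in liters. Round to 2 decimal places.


V = v0 * X / (k * (1 - X))
V = 56 * 0.71 / (0.47 * (1 - 0.71))
V = 39.76 / (0.47 * 0.29)
V = 39.76 / 0.1363
V = 291.71 L


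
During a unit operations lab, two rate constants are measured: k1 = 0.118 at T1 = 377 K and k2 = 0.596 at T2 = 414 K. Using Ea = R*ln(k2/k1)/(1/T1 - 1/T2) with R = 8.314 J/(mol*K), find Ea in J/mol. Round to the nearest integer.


Ea = R * ln(k2/k1) / (1/T1 - 1/T2)
ln(k2/k1) = ln(0.596/0.118) = 1.619556
1/T1 - 1/T2 = 1/377 - 1/414 = 0.000237060957
Ea = 8.314 * 1.619556 / 0.000237060957
Ea = 56800 J/mol


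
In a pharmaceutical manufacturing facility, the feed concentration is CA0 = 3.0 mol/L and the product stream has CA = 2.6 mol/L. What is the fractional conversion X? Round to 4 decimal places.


X = (CA0 - CA) / CA0
X = (3.0 - 2.6) / 3.0
X = 0.4 / 3.0
X = 0.1333


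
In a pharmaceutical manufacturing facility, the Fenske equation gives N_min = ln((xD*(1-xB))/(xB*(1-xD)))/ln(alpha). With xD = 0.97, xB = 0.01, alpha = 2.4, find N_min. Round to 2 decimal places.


N_min = ln((xD*(1-xB))/(xB*(1-xD))) / ln(alpha)
Numerator inside ln: 0.9603 / 0.0003 = 3201.0
ln(3201.0) = 8.071219
ln(alpha) = ln(2.4) = 0.875469
N_min = 8.071219 / 0.875469 = 9.22


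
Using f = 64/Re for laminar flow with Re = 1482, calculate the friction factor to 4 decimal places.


f = 64 / Re
f = 64 / 1482
f = 0.0432


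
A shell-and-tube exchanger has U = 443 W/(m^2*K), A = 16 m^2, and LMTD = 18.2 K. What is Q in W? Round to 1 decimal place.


Q = U * A * LMTD
Q = 443 * 16 * 18.2
Q = 129001.6 W


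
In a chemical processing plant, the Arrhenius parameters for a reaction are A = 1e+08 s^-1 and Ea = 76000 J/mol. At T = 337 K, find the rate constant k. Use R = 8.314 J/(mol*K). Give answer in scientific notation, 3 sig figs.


k = A * exp(-Ea/(R*T))
k = 1e+08 * exp(-76000 / (8.314 * 337))
k = 1e+08 * exp(-27.125245)
k = 1.66e-04


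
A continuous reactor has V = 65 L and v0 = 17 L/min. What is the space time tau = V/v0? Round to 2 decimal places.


tau = V / v0
tau = 65 / 17
tau = 3.82 min


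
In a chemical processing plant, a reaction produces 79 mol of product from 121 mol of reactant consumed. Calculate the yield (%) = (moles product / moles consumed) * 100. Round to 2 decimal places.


Yield = (moles product / moles consumed) * 100%
Yield = (79 / 121) * 100
Yield = 0.6529 * 100
Yield = 65.29%


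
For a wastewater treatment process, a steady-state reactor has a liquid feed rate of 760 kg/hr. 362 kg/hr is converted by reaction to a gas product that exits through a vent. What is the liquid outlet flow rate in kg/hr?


Steady-state mass balance on the main outlet: F_out = F_in - F_removed
F_out = 760 - 362
F_out = 398 kg/hr


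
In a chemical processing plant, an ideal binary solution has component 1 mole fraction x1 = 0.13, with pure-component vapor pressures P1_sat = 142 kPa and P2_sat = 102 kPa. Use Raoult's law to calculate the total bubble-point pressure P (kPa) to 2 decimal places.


P = x1*P1_sat + x2*P2_sat
x2 = 1 - x1 = 1 - 0.13 = 0.87
P = 0.13*142 + 0.87*102
P = 18.46 + 88.74
P = 107.20 kPa


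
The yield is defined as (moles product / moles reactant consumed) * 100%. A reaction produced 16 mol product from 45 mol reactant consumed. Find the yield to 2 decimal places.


Yield = (moles product / moles consumed) * 100%
Yield = (16 / 45) * 100
Yield = 0.3556 * 100
Yield = 35.56%


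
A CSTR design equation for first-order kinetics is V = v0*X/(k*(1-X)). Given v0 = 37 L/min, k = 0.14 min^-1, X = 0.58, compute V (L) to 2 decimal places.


V = v0 * X / (k * (1 - X))
V = 37 * 0.58 / (0.14 * (1 - 0.58))
V = 21.46 / (0.14 * 0.42)
V = 21.46 / 0.0588
V = 364.97 L


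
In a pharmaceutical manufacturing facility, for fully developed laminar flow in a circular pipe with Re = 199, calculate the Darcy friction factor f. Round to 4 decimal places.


f = 64 / Re
f = 64 / 199
f = 0.3216


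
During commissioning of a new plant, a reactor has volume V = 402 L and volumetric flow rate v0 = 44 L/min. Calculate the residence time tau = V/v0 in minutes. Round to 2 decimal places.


tau = V / v0
tau = 402 / 44
tau = 9.14 min


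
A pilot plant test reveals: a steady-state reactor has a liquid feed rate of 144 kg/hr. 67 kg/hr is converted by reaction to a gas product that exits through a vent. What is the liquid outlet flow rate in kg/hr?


Steady-state mass balance on the main outlet: F_out = F_in - F_removed
F_out = 144 - 67
F_out = 77 kg/hr


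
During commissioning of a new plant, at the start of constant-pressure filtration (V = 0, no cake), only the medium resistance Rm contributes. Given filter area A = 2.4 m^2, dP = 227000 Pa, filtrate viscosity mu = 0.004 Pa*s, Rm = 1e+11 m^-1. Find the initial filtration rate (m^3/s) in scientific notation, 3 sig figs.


rate = A * dP / (mu * Rm)
rate = 2.4 * 227000 / (0.004 * 1e+11)
rate = 544800.0 / 4.000e+08
rate = 1.36e-03 m^3/s


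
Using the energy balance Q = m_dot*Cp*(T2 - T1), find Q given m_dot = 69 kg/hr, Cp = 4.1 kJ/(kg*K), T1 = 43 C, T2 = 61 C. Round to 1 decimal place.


Q = m_dot * Cp * (T2 - T1)
Q = 69 * 4.1 * (61 - 43)
Q = 69 * 4.1 * 18
Q = 5092.2 kJ/hr


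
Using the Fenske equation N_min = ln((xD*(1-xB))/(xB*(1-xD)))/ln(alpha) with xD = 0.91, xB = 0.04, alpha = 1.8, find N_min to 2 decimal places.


N_min = ln((xD*(1-xB))/(xB*(1-xD))) / ln(alpha)
Numerator inside ln: 0.8736 / 0.0036 = 242.666667
ln(242.666667) = 5.491689
ln(alpha) = ln(1.8) = 0.587787
N_min = 5.491689 / 0.587787 = 9.34


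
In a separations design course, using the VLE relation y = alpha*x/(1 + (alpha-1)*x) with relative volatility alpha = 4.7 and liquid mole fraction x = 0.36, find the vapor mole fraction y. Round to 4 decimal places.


y = alpha*x / (1 + (alpha-1)*x)
y = 4.7*0.36 / (1 + (4.7-1)*0.36)
y = 1.692 / (1 + 1.332)
y = 1.692 / 2.332
y = 0.7256


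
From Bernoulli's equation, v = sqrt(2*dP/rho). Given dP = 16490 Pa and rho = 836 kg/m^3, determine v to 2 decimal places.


v = sqrt(2*dP/rho)
v = sqrt(2*16490/836)
v = sqrt(39.449761)
v = 6.28 m/s


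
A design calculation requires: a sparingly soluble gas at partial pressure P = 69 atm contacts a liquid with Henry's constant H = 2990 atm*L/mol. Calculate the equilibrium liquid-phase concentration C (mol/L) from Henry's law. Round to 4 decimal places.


C = P / H
C = 69 / 2990
C = 0.0231 mol/L


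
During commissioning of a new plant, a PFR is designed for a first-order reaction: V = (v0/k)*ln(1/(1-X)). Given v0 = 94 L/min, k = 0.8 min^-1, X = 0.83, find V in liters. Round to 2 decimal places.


V = (v0/k) * ln(1/(1-X))
V = (94/0.8) * ln(1/(1-0.83))
V = 117.5 * ln(5.882353)
V = 117.5 * 1.771957
V = 208.20 L


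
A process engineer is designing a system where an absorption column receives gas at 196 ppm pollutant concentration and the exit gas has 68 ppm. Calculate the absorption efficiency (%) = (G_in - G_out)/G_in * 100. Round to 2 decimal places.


Efficiency = (G_in - G_out) / G_in * 100%
Efficiency = (196 - 68) / 196 * 100
Efficiency = 128 / 196 * 100
Efficiency = 65.31%


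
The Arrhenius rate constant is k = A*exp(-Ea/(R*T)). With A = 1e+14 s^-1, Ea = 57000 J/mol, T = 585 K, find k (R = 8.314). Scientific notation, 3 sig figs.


k = A * exp(-Ea/(R*T))
k = 1e+14 * exp(-57000 / (8.314 * 585))
k = 1e+14 * exp(-11.719497)
k = 8.13e+08


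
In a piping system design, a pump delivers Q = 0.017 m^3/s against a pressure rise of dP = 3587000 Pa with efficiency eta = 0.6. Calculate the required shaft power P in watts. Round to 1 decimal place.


P = Q * dP / eta
P = 0.017 * 3587000 / 0.6
P = 60979.0 / 0.6
P = 101631.7 W


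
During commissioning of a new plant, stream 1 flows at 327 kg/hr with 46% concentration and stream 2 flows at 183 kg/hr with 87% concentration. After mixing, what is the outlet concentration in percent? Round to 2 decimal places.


Mass balance on solute: F1*x1 + F2*x2 = F3*x3
F3 = F1 + F2 = 327 + 183 = 510 kg/hr
x3 = (F1*x1 + F2*x2)/F3
x3 = (327*0.46 + 183*0.87) / 510
x3 = 60.71%


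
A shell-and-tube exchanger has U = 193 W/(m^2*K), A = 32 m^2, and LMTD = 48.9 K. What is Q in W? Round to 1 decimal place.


Q = U * A * LMTD
Q = 193 * 32 * 48.9
Q = 302006.4 W


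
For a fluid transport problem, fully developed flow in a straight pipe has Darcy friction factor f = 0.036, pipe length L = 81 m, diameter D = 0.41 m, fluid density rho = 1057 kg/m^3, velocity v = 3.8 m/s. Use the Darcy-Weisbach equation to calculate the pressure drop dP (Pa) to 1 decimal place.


dP = f * (L/D) * (rho*v^2/2)
dP = 0.036 * (81/0.41) * (1057*3.8^2/2)
L/D = 197.56097561
rho*v^2/2 = 1057*14.44/2 = 7631.54
dP = 0.036 * 197.56097561 * 7631.54
dP = 54277.0 Pa


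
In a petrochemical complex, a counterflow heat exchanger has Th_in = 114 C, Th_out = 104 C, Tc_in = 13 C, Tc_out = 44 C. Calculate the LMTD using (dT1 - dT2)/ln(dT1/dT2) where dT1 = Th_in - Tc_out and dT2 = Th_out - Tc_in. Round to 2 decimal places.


dT1 = Th_in - Tc_out = 114 - 44 = 70
dT2 = Th_out - Tc_in = 104 - 13 = 91
LMTD = (dT1 - dT2) / ln(dT1/dT2)
LMTD = (70 - 91) / ln(70/91)
LMTD = 80.04 K


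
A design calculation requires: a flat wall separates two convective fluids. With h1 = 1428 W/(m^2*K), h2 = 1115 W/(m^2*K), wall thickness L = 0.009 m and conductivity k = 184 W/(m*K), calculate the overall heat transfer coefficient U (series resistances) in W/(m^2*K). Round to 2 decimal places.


1/U = 1/h1 + L/k + 1/h2
1/U = 1/1428 + 0.009/184 + 1/1115
1/U = 0.0007002801 + 4.8913e-05 + 0.000896861
1/U = 0.0016460541
U = 607.51 W/(m^2*K)


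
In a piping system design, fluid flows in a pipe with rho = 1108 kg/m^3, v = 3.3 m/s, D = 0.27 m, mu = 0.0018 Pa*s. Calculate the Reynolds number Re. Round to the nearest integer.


Re = rho * v * D / mu
Re = 1108 * 3.3 * 0.27 / 0.0018
Re = 987.228 / 0.0018
Re = 548460


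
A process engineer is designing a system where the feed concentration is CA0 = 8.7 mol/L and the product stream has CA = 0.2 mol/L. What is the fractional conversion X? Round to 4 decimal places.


X = (CA0 - CA) / CA0
X = (8.7 - 0.2) / 8.7
X = 8.5 / 8.7
X = 0.9770


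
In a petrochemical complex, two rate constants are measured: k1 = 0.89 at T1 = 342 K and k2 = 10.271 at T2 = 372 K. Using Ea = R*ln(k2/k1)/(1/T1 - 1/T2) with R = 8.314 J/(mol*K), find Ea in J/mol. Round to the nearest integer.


Ea = R * ln(k2/k1) / (1/T1 - 1/T2)
ln(k2/k1) = ln(10.271/0.89) = 2.4458582
1/T1 - 1/T2 = 1/342 - 1/372 = 0.000235804565
Ea = 8.314 * 2.4458582 / 0.000235804565
Ea = 86236 J/mol


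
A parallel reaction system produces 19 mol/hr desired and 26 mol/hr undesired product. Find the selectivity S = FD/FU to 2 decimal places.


S = desired product rate / undesired product rate
S = 19 / 26
S = 0.73


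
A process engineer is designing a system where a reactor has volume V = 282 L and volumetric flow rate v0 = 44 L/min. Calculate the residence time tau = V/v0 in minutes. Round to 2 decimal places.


tau = V / v0
tau = 282 / 44
tau = 6.41 min


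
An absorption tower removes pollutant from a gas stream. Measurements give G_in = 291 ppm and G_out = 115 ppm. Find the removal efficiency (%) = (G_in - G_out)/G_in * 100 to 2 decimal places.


Efficiency = (G_in - G_out) / G_in * 100%
Efficiency = (291 - 115) / 291 * 100
Efficiency = 176 / 291 * 100
Efficiency = 60.48%


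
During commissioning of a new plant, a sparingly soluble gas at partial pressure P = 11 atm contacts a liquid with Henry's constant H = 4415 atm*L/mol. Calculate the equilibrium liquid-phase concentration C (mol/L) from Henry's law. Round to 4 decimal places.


C = P / H
C = 11 / 4415
C = 0.0025 mol/L


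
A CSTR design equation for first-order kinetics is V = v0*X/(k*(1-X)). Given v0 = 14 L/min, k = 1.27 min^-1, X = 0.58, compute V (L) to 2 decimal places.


V = v0 * X / (k * (1 - X))
V = 14 * 0.58 / (1.27 * (1 - 0.58))
V = 8.12 / (1.27 * 0.42)
V = 8.12 / 0.5334
V = 15.22 L


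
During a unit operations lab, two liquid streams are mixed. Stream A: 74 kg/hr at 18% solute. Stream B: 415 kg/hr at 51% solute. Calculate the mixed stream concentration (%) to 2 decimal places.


Mass balance on solute: F1*x1 + F2*x2 = F3*x3
F3 = F1 + F2 = 74 + 415 = 489 kg/hr
x3 = (F1*x1 + F2*x2)/F3
x3 = (74*0.18 + 415*0.51) / 489
x3 = 46.01%


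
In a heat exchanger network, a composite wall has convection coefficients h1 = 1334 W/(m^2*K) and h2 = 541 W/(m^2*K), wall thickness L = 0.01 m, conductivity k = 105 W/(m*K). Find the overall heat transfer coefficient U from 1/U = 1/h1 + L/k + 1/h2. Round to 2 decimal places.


1/U = 1/h1 + L/k + 1/h2
1/U = 1/1334 + 0.01/105 + 1/541
1/U = 0.0007496252 + 9.52381e-05 + 0.0018484288
1/U = 0.0026932921
U = 371.29 W/(m^2*K)


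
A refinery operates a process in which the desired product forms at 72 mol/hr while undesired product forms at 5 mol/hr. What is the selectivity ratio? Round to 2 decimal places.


S = desired product rate / undesired product rate
S = 72 / 5
S = 14.40


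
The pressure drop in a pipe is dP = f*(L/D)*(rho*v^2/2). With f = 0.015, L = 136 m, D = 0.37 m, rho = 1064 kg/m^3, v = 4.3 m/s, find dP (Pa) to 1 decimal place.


dP = f * (L/D) * (rho*v^2/2)
dP = 0.015 * (136/0.37) * (1064*4.3^2/2)
L/D = 367.56756757
rho*v^2/2 = 1064*18.49/2 = 9836.68
dP = 0.015 * 367.56756757 * 9836.68
dP = 54234.7 Pa


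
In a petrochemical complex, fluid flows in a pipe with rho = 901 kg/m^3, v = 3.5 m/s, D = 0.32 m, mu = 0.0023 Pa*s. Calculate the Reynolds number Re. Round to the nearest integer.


Re = rho * v * D / mu
Re = 901 * 3.5 * 0.32 / 0.0023
Re = 1009.12 / 0.0023
Re = 438748


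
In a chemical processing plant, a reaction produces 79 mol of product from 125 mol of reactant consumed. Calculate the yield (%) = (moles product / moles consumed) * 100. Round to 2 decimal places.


Yield = (moles product / moles consumed) * 100%
Yield = (79 / 125) * 100
Yield = 0.632 * 100
Yield = 63.20%


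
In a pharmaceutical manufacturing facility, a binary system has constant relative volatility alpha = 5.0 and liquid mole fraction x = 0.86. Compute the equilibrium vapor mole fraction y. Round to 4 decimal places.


y = alpha*x / (1 + (alpha-1)*x)
y = 5.0*0.86 / (1 + (5.0-1)*0.86)
y = 4.3 / (1 + 3.44)
y = 4.3 / 4.44
y = 0.9685


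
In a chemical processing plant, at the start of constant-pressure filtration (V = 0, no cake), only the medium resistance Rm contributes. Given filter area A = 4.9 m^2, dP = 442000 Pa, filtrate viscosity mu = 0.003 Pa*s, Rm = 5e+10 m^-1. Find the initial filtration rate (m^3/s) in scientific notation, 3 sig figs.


rate = A * dP / (mu * Rm)
rate = 4.9 * 442000 / (0.003 * 5e+10)
rate = 2165800.0 / 1.500e+08
rate = 1.44e-02 m^3/s


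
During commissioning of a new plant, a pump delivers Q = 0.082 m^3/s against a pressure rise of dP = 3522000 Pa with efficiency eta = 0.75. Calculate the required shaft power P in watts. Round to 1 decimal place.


P = Q * dP / eta
P = 0.082 * 3522000 / 0.75
P = 288804.0 / 0.75
P = 385072.0 W


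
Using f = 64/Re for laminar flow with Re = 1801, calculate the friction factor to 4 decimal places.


f = 64 / Re
f = 64 / 1801
f = 0.0355


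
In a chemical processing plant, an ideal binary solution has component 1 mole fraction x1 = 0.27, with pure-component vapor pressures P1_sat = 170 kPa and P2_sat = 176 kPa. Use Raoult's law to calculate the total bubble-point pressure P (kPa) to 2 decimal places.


P = x1*P1_sat + x2*P2_sat
x2 = 1 - x1 = 1 - 0.27 = 0.73
P = 0.27*170 + 0.73*176
P = 45.9 + 128.48
P = 174.38 kPa


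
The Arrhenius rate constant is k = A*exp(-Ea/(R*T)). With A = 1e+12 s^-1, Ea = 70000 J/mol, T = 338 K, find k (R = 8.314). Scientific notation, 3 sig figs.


k = A * exp(-Ea/(R*T))
k = 1e+12 * exp(-70000 / (8.314 * 338))
k = 1e+12 * exp(-24.909862)
k = 1.52e+01


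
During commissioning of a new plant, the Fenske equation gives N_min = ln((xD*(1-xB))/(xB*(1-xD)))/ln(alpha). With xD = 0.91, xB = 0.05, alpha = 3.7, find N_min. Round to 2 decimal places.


N_min = ln((xD*(1-xB))/(xB*(1-xD))) / ln(alpha)
Numerator inside ln: 0.8645 / 0.0045 = 192.111111
ln(192.111111) = 5.258074
ln(alpha) = ln(3.7) = 1.308333
N_min = 5.258074 / 1.308333 = 4.02


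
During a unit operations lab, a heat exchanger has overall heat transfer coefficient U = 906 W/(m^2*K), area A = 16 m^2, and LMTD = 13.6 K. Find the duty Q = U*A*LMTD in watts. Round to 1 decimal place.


Q = U * A * LMTD
Q = 906 * 16 * 13.6
Q = 197145.6 W


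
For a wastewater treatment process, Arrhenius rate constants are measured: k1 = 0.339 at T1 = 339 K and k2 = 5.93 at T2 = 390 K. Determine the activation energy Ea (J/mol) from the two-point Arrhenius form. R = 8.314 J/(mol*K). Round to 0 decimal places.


Ea = R * ln(k2/k1) / (1/T1 - 1/T2)
ln(k2/k1) = ln(5.93/0.339) = 2.8617794
1/T1 - 1/T2 = 1/339 - 1/390 = 0.000385749943
Ea = 8.314 * 2.8617794 / 0.000385749943
Ea = 61679 J/mol


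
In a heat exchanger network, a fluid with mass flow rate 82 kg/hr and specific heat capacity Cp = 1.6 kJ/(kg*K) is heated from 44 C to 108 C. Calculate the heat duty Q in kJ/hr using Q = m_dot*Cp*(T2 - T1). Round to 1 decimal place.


Q = m_dot * Cp * (T2 - T1)
Q = 82 * 1.6 * (108 - 44)
Q = 82 * 1.6 * 64
Q = 8396.8 kJ/hr


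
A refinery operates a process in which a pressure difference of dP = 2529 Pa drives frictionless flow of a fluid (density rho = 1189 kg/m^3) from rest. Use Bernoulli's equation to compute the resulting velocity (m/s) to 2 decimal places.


v = sqrt(2*dP/rho)
v = sqrt(2*2529/1189)
v = sqrt(4.253995)
v = 2.06 m/s


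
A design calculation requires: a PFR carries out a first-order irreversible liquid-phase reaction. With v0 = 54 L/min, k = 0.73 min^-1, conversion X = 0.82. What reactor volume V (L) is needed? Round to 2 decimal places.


V = (v0/k) * ln(1/(1-X))
V = (54/0.73) * ln(1/(1-0.82))
V = 73.972603 * ln(5.555556)
V = 73.972603 * 1.714799
V = 126.85 L


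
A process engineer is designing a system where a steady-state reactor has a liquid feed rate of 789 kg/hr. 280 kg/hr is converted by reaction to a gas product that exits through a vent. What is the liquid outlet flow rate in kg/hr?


Steady-state mass balance on the main outlet: F_out = F_in - F_removed
F_out = 789 - 280
F_out = 509 kg/hr


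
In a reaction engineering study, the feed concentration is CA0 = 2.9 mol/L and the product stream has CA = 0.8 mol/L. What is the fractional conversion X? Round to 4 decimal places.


X = (CA0 - CA) / CA0
X = (2.9 - 0.8) / 2.9
X = 2.1 / 2.9
X = 0.7241


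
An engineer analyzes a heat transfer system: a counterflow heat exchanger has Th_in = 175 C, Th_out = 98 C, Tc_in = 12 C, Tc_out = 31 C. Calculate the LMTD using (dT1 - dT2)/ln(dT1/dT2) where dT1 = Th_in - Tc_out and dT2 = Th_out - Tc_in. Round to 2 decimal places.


dT1 = Th_in - Tc_out = 175 - 31 = 144
dT2 = Th_out - Tc_in = 98 - 12 = 86
LMTD = (dT1 - dT2) / ln(dT1/dT2)
LMTD = (144 - 86) / ln(144/86)
LMTD = 112.52 K


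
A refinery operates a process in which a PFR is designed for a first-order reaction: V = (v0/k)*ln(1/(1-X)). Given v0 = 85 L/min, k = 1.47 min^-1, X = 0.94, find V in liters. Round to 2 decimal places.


V = (v0/k) * ln(1/(1-X))
V = (85/1.47) * ln(1/(1-0.94))
V = 57.823129 * ln(16.666667)
V = 57.823129 * 2.813411
V = 162.68 L


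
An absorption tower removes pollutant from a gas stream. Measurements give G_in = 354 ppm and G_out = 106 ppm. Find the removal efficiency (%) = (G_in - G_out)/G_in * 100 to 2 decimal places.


Efficiency = (G_in - G_out) / G_in * 100%
Efficiency = (354 - 106) / 354 * 100
Efficiency = 248 / 354 * 100
Efficiency = 70.06%


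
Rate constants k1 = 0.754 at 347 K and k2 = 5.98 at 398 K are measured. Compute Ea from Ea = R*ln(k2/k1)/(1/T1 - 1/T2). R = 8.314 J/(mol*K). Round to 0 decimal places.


Ea = R * ln(k2/k1) / (1/T1 - 1/T2)
ln(k2/k1) = ln(5.98/0.754) = 2.0707835
1/T1 - 1/T2 = 1/347 - 1/398 = 0.000369281566
Ea = 8.314 * 2.0707835 / 0.000369281566
Ea = 46622 J/mol


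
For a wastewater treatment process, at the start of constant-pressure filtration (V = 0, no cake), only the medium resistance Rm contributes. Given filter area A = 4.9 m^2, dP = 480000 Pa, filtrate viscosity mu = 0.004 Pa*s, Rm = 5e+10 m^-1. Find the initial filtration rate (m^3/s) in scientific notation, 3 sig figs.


rate = A * dP / (mu * Rm)
rate = 4.9 * 480000 / (0.004 * 5e+10)
rate = 2352000.0 / 2.000e+08
rate = 1.18e-02 m^3/s


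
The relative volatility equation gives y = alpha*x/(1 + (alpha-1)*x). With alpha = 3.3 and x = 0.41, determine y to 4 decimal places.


y = alpha*x / (1 + (alpha-1)*x)
y = 3.3*0.41 / (1 + (3.3-1)*0.41)
y = 1.353 / (1 + 0.943)
y = 1.353 / 1.943
y = 0.6963


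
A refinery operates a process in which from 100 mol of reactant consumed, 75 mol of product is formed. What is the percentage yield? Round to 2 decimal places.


Yield = (moles product / moles consumed) * 100%
Yield = (75 / 100) * 100
Yield = 0.75 * 100
Yield = 75.00%


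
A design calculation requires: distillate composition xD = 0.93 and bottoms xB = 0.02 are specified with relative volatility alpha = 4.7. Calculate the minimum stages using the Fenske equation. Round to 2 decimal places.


N_min = ln((xD*(1-xB))/(xB*(1-xD))) / ln(alpha)
Numerator inside ln: 0.9114 / 0.0014 = 651.0
ln(651.0) = 6.47851
ln(alpha) = ln(4.7) = 1.547563
N_min = 6.47851 / 1.547563 = 4.19


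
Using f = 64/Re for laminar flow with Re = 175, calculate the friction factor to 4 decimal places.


f = 64 / Re
f = 64 / 175
f = 0.3657


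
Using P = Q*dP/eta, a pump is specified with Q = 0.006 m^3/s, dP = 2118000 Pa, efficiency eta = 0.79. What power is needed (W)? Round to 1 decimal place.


P = Q * dP / eta
P = 0.006 * 2118000 / 0.79
P = 12708.0 / 0.79
P = 16086.1 W


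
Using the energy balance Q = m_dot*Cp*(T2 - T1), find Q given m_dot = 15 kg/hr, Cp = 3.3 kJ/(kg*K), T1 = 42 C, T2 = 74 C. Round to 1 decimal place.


Q = m_dot * Cp * (T2 - T1)
Q = 15 * 3.3 * (74 - 42)
Q = 15 * 3.3 * 32
Q = 1584.0 kJ/hr


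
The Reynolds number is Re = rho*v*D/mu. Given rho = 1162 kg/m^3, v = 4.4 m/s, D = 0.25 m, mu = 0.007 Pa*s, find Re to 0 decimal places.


Re = rho * v * D / mu
Re = 1162 * 4.4 * 0.25 / 0.007
Re = 1278.2 / 0.007
Re = 182600


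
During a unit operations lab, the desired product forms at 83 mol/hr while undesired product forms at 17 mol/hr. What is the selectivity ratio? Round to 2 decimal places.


S = desired product rate / undesired product rate
S = 83 / 17
S = 4.88


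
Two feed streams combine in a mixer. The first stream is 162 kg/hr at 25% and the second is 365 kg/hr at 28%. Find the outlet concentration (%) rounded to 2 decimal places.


Mass balance on solute: F1*x1 + F2*x2 = F3*x3
F3 = F1 + F2 = 162 + 365 = 527 kg/hr
x3 = (F1*x1 + F2*x2)/F3
x3 = (162*0.25 + 365*0.28) / 527
x3 = 27.08%


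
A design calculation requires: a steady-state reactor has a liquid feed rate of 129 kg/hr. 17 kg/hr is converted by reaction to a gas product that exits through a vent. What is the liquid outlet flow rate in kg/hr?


Steady-state mass balance on the main outlet: F_out = F_in - F_removed
F_out = 129 - 17
F_out = 112 kg/hr


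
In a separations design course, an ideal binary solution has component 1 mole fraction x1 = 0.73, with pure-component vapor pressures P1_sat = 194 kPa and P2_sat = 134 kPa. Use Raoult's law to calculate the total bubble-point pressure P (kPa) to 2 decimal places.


P = x1*P1_sat + x2*P2_sat
x2 = 1 - x1 = 1 - 0.73 = 0.27
P = 0.73*194 + 0.27*134
P = 141.62 + 36.18
P = 177.80 kPa


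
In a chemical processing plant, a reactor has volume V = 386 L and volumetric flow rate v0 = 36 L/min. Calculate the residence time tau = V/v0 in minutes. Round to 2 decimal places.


tau = V / v0
tau = 386 / 36
tau = 10.72 min


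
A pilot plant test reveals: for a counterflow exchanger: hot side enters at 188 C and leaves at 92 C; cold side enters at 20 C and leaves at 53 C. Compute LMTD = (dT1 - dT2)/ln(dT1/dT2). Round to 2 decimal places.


dT1 = Th_in - Tc_out = 188 - 53 = 135
dT2 = Th_out - Tc_in = 92 - 20 = 72
LMTD = (dT1 - dT2) / ln(dT1/dT2)
LMTD = (135 - 72) / ln(135/72)
LMTD = 100.22 K


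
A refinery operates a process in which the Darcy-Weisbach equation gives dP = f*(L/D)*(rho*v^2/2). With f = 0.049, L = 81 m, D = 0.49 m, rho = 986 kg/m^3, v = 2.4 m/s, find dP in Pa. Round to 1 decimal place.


dP = f * (L/D) * (rho*v^2/2)
dP = 0.049 * (81/0.49) * (986*2.4^2/2)
L/D = 165.30612245
rho*v^2/2 = 986*5.76/2 = 2839.68
dP = 0.049 * 165.30612245 * 2839.68
dP = 23001.4 Pa


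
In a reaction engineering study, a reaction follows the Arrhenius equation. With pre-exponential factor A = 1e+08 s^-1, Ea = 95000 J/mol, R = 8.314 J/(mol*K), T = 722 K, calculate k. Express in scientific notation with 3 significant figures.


k = A * exp(-Ea/(R*T))
k = 1e+08 * exp(-95000 / (8.314 * 722))
k = 1e+08 * exp(-15.82619)
k = 1.34e+01


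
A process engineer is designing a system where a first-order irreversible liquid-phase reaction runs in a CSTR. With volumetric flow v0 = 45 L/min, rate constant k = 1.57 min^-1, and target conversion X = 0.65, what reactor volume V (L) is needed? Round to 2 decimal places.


V = v0 * X / (k * (1 - X))
V = 45 * 0.65 / (1.57 * (1 - 0.65))
V = 29.25 / (1.57 * 0.35)
V = 29.25 / 0.5495
V = 53.23 L


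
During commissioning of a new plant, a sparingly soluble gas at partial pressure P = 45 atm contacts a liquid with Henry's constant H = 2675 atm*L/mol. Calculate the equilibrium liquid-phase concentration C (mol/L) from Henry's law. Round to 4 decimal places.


C = P / H
C = 45 / 2675
C = 0.0168 mol/L


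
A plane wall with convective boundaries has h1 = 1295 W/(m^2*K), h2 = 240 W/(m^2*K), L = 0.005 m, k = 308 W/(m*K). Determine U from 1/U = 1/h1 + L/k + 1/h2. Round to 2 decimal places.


1/U = 1/h1 + L/k + 1/h2
1/U = 1/1295 + 0.005/308 + 1/240
1/U = 0.0007722008 + 1.62338e-05 + 0.0041666667
1/U = 0.0049551013
U = 201.81 W/(m^2*K)


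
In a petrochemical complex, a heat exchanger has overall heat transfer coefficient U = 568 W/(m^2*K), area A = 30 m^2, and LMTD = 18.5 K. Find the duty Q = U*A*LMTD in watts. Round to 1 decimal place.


Q = U * A * LMTD
Q = 568 * 30 * 18.5
Q = 315240.0 W


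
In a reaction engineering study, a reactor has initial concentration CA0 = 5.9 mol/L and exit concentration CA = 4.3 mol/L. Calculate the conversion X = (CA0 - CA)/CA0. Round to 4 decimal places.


X = (CA0 - CA) / CA0
X = (5.9 - 4.3) / 5.9
X = 1.6 / 5.9
X = 0.2712


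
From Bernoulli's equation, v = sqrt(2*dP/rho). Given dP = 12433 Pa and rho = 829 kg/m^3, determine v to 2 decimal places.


v = sqrt(2*dP/rho)
v = sqrt(2*12433/829)
v = sqrt(29.995175)
v = 5.48 m/s


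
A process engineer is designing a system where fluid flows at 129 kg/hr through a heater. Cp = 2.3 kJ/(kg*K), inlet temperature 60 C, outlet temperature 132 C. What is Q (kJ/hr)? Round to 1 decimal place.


Q = m_dot * Cp * (T2 - T1)
Q = 129 * 2.3 * (132 - 60)
Q = 129 * 2.3 * 72
Q = 21362.4 kJ/hr


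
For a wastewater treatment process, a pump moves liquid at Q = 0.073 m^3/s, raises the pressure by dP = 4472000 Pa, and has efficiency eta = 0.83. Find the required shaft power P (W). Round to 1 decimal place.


P = Q * dP / eta
P = 0.073 * 4472000 / 0.83
P = 326456.0 / 0.83
P = 393320.5 W


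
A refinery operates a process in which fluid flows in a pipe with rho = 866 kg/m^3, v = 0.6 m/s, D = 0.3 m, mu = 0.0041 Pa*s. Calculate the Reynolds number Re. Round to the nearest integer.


Re = rho * v * D / mu
Re = 866 * 0.6 * 0.3 / 0.0041
Re = 155.88 / 0.0041
Re = 38020


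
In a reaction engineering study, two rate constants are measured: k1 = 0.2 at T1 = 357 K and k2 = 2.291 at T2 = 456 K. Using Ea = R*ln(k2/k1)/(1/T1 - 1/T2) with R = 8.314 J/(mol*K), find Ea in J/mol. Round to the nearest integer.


Ea = R * ln(k2/k1) / (1/T1 - 1/T2)
ln(k2/k1) = ln(2.291/0.2) = 2.4384263
1/T1 - 1/T2 = 1/357 - 1/456 = 0.000608137992
Ea = 8.314 * 2.4384263 / 0.000608137992
Ea = 33336 J/mol


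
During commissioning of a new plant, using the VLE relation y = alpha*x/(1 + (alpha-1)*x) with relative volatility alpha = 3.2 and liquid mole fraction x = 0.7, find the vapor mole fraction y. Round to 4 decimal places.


y = alpha*x / (1 + (alpha-1)*x)
y = 3.2*0.7 / (1 + (3.2-1)*0.7)
y = 2.24 / (1 + 1.54)
y = 2.24 / 2.54
y = 0.8819


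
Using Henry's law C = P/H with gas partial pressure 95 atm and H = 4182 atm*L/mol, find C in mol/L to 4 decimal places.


C = P / H
C = 95 / 4182
C = 0.0227 mol/L


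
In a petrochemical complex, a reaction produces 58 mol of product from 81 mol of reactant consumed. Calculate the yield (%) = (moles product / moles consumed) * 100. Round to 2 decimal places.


Yield = (moles product / moles consumed) * 100%
Yield = (58 / 81) * 100
Yield = 0.716 * 100
Yield = 71.60%


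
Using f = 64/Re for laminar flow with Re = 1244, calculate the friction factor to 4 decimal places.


f = 64 / Re
f = 64 / 1244
f = 0.0514


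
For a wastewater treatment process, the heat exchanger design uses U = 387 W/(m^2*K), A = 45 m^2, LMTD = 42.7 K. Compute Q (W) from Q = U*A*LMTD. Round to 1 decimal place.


Q = U * A * LMTD
Q = 387 * 45 * 42.7
Q = 743620.5 W


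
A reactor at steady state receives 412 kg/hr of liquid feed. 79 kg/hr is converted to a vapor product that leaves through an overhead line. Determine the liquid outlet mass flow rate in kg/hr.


Steady-state mass balance on the main outlet: F_out = F_in - F_removed
F_out = 412 - 79
F_out = 333 kg/hr


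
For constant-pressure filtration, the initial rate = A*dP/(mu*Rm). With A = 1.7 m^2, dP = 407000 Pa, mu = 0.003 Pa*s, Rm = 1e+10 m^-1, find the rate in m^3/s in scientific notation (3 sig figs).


rate = A * dP / (mu * Rm)
rate = 1.7 * 407000 / (0.003 * 1e+10)
rate = 691900.0 / 3.000e+07
rate = 2.31e-02 m^3/s


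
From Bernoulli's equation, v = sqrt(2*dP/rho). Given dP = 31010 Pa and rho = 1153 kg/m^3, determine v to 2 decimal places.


v = sqrt(2*dP/rho)
v = sqrt(2*31010/1153)
v = sqrt(53.790113)
v = 7.33 m/s


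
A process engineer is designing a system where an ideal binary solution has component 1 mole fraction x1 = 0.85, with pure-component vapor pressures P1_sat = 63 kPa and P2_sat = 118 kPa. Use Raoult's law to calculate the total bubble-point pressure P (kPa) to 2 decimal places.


P = x1*P1_sat + x2*P2_sat
x2 = 1 - x1 = 1 - 0.85 = 0.15
P = 0.85*63 + 0.15*118
P = 53.55 + 17.7
P = 71.25 kPa


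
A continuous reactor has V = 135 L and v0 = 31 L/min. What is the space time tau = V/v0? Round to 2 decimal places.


tau = V / v0
tau = 135 / 31
tau = 4.35 min


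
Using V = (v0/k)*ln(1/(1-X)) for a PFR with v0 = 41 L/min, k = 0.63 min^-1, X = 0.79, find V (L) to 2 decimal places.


V = (v0/k) * ln(1/(1-X))
V = (41/0.63) * ln(1/(1-0.79))
V = 65.079365 * ln(4.761905)
V = 65.079365 * 1.560648
V = 101.57 L


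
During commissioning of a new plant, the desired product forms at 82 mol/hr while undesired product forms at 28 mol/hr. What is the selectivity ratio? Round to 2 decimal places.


S = desired product rate / undesired product rate
S = 82 / 28
S = 2.93


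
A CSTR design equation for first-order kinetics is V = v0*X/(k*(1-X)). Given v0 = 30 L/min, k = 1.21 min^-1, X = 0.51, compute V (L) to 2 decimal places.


V = v0 * X / (k * (1 - X))
V = 30 * 0.51 / (1.21 * (1 - 0.51))
V = 15.3 / (1.21 * 0.49)
V = 15.3 / 0.5929
V = 25.81 L


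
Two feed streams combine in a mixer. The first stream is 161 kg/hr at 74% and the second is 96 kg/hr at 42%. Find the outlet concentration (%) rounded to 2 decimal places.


Mass balance on solute: F1*x1 + F2*x2 = F3*x3
F3 = F1 + F2 = 161 + 96 = 257 kg/hr
x3 = (F1*x1 + F2*x2)/F3
x3 = (161*0.74 + 96*0.42) / 257
x3 = 62.05%


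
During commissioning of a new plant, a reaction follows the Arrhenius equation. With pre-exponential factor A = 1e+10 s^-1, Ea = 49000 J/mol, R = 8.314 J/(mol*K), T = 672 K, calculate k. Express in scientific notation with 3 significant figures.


k = A * exp(-Ea/(R*T))
k = 1e+10 * exp(-49000 / (8.314 * 672))
k = 1e+10 * exp(-8.770347)
k = 1.55e+06


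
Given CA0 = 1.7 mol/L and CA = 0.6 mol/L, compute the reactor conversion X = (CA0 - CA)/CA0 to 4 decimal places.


X = (CA0 - CA) / CA0
X = (1.7 - 0.6) / 1.7
X = 1.1 / 1.7
X = 0.6471


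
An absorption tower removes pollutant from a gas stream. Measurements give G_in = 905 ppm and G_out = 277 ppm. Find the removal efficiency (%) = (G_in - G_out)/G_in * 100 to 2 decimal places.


Efficiency = (G_in - G_out) / G_in * 100%
Efficiency = (905 - 277) / 905 * 100
Efficiency = 628 / 905 * 100
Efficiency = 69.39%


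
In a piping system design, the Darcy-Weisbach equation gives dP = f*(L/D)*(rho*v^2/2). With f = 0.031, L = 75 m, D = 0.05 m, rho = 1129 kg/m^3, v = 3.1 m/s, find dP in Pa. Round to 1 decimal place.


dP = f * (L/D) * (rho*v^2/2)
dP = 0.031 * (75/0.05) * (1129*3.1^2/2)
L/D = 1500.0
rho*v^2/2 = 1129*9.61/2 = 5424.845
dP = 0.031 * 1500.0 * 5424.845
dP = 252255.3 Pa


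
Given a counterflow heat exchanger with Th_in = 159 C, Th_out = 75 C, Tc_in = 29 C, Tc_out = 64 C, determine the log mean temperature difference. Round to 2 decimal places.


dT1 = Th_in - Tc_out = 159 - 64 = 95
dT2 = Th_out - Tc_in = 75 - 29 = 46
LMTD = (dT1 - dT2) / ln(dT1/dT2)
LMTD = (95 - 46) / ln(95/46)
LMTD = 67.56 K


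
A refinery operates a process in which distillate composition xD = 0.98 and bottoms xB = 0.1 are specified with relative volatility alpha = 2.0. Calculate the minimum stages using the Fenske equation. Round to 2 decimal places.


N_min = ln((xD*(1-xB))/(xB*(1-xD))) / ln(alpha)
Numerator inside ln: 0.882 / 0.002 = 441.0
ln(441.0) = 6.089045
ln(alpha) = ln(2.0) = 0.693147
N_min = 6.089045 / 0.693147 = 8.78


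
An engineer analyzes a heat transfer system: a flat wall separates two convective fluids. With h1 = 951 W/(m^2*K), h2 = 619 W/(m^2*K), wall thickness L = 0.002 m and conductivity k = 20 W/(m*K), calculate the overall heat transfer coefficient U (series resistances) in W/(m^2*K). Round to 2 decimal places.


1/U = 1/h1 + L/k + 1/h2
1/U = 1/951 + 0.002/20 + 1/619
1/U = 0.0010515247 + 0.0001 + 0.0016155089
1/U = 0.0027670336
U = 361.40 W/(m^2*K)


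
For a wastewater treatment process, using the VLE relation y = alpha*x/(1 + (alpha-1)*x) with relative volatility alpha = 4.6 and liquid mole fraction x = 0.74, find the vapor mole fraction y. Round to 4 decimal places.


y = alpha*x / (1 + (alpha-1)*x)
y = 4.6*0.74 / (1 + (4.6-1)*0.74)
y = 3.404 / (1 + 2.664)
y = 3.404 / 3.664
y = 0.9290


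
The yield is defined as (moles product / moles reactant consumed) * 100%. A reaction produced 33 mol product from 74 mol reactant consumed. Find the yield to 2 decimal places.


Yield = (moles product / moles consumed) * 100%
Yield = (33 / 74) * 100
Yield = 0.4459 * 100
Yield = 44.59%


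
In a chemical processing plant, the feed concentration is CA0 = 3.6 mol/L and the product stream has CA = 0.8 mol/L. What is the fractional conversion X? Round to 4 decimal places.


X = (CA0 - CA) / CA0
X = (3.6 - 0.8) / 3.6
X = 2.8 / 3.6
X = 0.7778


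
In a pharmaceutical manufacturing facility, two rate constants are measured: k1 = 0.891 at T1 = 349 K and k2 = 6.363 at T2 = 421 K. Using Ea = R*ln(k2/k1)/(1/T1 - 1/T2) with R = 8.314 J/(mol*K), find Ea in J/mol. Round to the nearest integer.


Ea = R * ln(k2/k1) / (1/T1 - 1/T2)
ln(k2/k1) = ln(6.363/0.891) = 1.9659108
1/T1 - 1/T2 = 1/349 - 1/421 = 0.000490032601
Ea = 8.314 * 1.9659108 / 0.000490032601
Ea = 33354 J/mol


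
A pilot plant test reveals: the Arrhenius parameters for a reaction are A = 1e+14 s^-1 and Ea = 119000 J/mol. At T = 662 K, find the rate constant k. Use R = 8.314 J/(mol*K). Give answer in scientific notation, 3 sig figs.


k = A * exp(-Ea/(R*T))
k = 1e+14 * exp(-119000 / (8.314 * 662))
k = 1e+14 * exp(-21.621158)
k = 4.07e+04


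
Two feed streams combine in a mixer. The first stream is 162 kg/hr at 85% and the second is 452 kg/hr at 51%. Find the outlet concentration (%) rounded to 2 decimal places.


Mass balance on solute: F1*x1 + F2*x2 = F3*x3
F3 = F1 + F2 = 162 + 452 = 614 kg/hr
x3 = (F1*x1 + F2*x2)/F3
x3 = (162*0.85 + 452*0.51) / 614
x3 = 59.97%


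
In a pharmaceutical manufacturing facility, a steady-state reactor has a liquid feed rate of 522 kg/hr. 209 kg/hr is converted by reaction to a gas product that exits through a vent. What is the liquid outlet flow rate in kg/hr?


Steady-state mass balance on the main outlet: F_out = F_in - F_removed
F_out = 522 - 209
F_out = 313 kg/hr


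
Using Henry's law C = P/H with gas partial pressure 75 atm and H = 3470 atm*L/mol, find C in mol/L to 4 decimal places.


C = P / H
C = 75 / 3470
C = 0.0216 mol/L


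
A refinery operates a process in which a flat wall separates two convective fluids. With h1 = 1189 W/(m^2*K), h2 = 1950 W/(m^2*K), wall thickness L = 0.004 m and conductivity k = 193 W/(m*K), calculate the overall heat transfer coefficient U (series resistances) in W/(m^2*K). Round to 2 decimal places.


1/U = 1/h1 + L/k + 1/h2
1/U = 1/1189 + 0.004/193 + 1/1950
1/U = 0.0008410429 + 2.07254e-05 + 0.0005128205
1/U = 0.0013745888
U = 727.49 W/(m^2*K)


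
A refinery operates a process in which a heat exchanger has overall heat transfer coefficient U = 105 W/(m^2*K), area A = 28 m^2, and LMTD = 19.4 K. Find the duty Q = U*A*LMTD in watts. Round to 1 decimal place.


Q = U * A * LMTD
Q = 105 * 28 * 19.4
Q = 57036.0 W


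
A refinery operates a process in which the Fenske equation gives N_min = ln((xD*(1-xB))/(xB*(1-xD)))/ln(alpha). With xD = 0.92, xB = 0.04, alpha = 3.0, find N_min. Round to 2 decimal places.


N_min = ln((xD*(1-xB))/(xB*(1-xD))) / ln(alpha)
Numerator inside ln: 0.8832 / 0.0032 = 276.0
ln(276.0) = 5.620401
ln(alpha) = ln(3.0) = 1.098612
N_min = 5.620401 / 1.098612 = 5.12
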